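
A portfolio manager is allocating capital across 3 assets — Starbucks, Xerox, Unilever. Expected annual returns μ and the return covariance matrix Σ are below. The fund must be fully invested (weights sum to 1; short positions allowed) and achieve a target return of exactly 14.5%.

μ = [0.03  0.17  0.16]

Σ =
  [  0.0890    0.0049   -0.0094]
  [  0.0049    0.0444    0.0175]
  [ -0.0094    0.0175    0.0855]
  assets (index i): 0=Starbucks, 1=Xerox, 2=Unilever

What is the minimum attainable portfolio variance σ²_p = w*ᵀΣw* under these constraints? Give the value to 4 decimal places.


0.0284

p=Σ⁻¹μ = [0.2838  3.3151  1.2240]
q=Σ⁻¹𝟙 = [11.2522  17.6034  9.3300]
a=μᵀp=0.767920  b=𝟙ᵀp=4.822933  c=𝟙ᵀq=38.185529  D=ac−b²=6.062754
λ₁=(c·0.145−b)/D = (38.185529·0.145−4.822933)/6.062754 = 0.117763
λ₂=(a−b·0.145)/D = (0.767920−4.822933·0.145)/6.062754 = 0.011314
w* = 0.117763·p + 0.011314·q:
  w_0 = 0.117763·0.2838 + 0.011314·11.2522 = 0.1607  (Starbucks)
  w_1 = 0.117763·3.3151 + 0.011314·17.6034 = 0.5896  (Xerox)
  w_2 = 0.117763·1.2240 + 0.011314·9.3300 = 0.2497  (Unilever)
Σw_i=1.0000  μᵀw=0.1450
σ²=wᵀΣw=λ₁·μ_p+λ₂ = 0.117763·0.145 + 0.011314 = 0.028390 ≈ 0.0284


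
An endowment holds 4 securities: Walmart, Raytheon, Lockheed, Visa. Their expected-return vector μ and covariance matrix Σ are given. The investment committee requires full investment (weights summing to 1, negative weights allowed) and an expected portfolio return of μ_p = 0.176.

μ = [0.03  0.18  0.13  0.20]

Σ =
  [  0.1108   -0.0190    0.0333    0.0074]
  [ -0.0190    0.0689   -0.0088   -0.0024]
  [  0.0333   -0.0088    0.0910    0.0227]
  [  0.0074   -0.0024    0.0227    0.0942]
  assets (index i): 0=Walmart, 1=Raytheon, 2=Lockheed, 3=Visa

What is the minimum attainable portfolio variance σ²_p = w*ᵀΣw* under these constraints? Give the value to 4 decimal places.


g=Σ⁻¹μ = [0.3043  2.9062  1.1237  1.9025]
h=Σ⁻¹𝟙 = [9.4423  18.3319  7.1571  8.6163]
a=μᵀg=1.058821  b=𝟙ᵀg=6.236699  c=𝟙ᵀh=43.547680  D=ac−b²=7.212796
λ₁=(c·0.176−b)/D = (43.547680·0.176−6.236699)/7.212796 = 0.197939
λ₂=(a−b·0.176)/D = (1.058821−6.236699·0.176)/7.212796 = -0.005385
w* = 0.197939·g + -0.005385·h:
  w_0 = 0.197939·0.3043 + -0.005385·9.4423 = 0.0094  (Walmart)
  w_1 = 0.197939·2.9062 + -0.005385·18.3319 = 0.4765  (Raytheon)
  w_2 = 0.197939·1.1237 + -0.005385·7.1571 = 0.1839  (Lockheed)
  w_3 = 0.197939·1.9025 + -0.005385·8.6163 = 0.3302  (Visa)
Σw_i=1.0000  μᵀw=0.1760
σ²=wᵀΣw=λ₁·μ_p+λ₂ = 0.197939·0.176 + -0.005385 = 0.029453 ≈ 0.0295

0.0295


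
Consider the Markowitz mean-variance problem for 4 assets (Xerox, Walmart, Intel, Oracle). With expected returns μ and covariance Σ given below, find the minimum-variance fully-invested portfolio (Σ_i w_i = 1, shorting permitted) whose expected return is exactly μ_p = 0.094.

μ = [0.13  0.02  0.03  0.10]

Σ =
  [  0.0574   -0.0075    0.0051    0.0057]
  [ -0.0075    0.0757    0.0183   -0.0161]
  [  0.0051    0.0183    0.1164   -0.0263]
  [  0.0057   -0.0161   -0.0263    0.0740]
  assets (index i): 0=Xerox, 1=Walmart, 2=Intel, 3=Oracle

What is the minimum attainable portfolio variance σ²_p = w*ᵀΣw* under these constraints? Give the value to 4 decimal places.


u=Σ⁻¹μ = [2.1758  0.6999  0.3852  1.4729]
v=Σ⁻¹𝟙 = [16.8350  16.6545  9.5837  19.2463]
a=μᵀu=0.455697  b=𝟙ᵀu=4.733783  c=𝟙ᵀv=62.319543  D=ac−b²=5.990094
λ₁=(c·0.094−b)/D = (62.319543·0.094−4.733783)/5.990094 = 0.187685
λ₂=(a−b·0.094)/D = (0.455697−4.733783·0.094)/5.990094 = 0.001790
w* = 0.187685·u + 0.001790·v:
  w_0 = 0.187685·2.1758 + 0.001790·16.8350 = 0.4385  (Xerox)
  w_1 = 0.187685·0.6999 + 0.001790·16.6545 = 0.1612  (Walmart)
  w_2 = 0.187685·0.3852 + 0.001790·9.5837 = 0.0894  (Intel)
  w_3 = 0.187685·1.4729 + 0.001790·19.2463 = 0.3109  (Oracle)
Σw_i=1.0000  μᵀw=0.0940
σ²=wᵀΣw=λ₁·μ_p+λ₂ = 0.187685·0.094 + 0.001790 = 0.019432 ≈ 0.0194

0.0194


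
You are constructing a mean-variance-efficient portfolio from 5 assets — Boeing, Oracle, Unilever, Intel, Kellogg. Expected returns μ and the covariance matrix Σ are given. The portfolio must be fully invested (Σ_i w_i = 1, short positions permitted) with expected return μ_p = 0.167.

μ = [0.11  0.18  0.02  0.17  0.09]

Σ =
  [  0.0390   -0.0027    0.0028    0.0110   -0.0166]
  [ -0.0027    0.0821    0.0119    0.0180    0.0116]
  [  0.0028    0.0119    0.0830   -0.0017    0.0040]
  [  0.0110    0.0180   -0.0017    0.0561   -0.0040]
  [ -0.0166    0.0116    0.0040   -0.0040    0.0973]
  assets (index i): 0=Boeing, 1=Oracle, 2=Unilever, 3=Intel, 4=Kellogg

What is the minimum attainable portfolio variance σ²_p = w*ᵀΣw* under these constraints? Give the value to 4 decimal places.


0.0287

x=Σ⁻¹μ = [2.9394  1.6817  -0.1216  2.0043  1.3133]
y=Σ⁻¹𝟙 = [28.3761  7.2317  9.5942  11.2532  14.3247]
a=μᵀx=1.082547  b=𝟙ᵀx=7.817211  c=𝟙ᵀy=70.779813  D=ac−b²=15.513653
λ₁=(c·0.167−b)/D = (70.779813·0.167−7.817211)/15.513653 = 0.258032
λ₂=(a−b·0.167)/D = (1.082547−7.817211·0.167)/15.513653 = -0.014370
w* = 0.258032·x + -0.014370·y:
  w_0 = 0.258032·2.9394 + -0.014370·28.3761 = 0.3507  (Boeing)
  w_1 = 0.258032·1.6817 + -0.014370·7.2317 = 0.3300  (Oracle)
  w_2 = 0.258032·-0.1216 + -0.014370·9.5942 = -0.1692  (Unilever)
  w_3 = 0.258032·2.0043 + -0.014370·11.2532 = 0.3555  (Intel)
  w_4 = 0.258032·1.3133 + -0.014370·14.3247 = 0.1330  (Kellogg)
Σw_i=1.0000  μᵀw=0.1670
σ²=wᵀΣw=λ₁·μ_p+λ₂ = 0.258032·0.167 + -0.014370 = 0.028722 ≈ 0.0287


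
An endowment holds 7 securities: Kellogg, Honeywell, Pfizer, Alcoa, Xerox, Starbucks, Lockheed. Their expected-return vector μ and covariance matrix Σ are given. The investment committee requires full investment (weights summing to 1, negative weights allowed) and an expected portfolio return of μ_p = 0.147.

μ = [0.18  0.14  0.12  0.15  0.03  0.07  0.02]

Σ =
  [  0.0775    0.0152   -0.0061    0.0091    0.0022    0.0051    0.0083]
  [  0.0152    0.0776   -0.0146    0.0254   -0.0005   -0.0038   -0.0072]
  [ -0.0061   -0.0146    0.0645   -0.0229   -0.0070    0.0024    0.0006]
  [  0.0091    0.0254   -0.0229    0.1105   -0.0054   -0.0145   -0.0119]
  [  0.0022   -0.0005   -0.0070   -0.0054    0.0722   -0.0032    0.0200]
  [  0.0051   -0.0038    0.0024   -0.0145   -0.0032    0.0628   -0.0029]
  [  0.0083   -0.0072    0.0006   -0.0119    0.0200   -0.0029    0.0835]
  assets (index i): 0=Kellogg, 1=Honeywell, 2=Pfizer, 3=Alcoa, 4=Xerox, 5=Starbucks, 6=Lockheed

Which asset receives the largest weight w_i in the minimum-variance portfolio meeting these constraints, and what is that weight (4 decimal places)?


Pfizer (0.3338)

u=Σ⁻¹μ = [1.9163  1.5323  3.0311  1.7242  0.7781  1.3860  0.2669]
v=Σ⁻¹𝟙 = [7.5321  13.3510  25.4222  15.2161  15.0266  19.9563  11.4583]
a=μᵀu=1.307523  b=𝟙ᵀu=10.634892  c=𝟙ᵀv=107.962560  D=ac−b²=28.062651
λ₁=(c·0.147−b)/D = (107.962560·0.147−10.634892)/28.062651 = 0.186568
λ₂=(a−b·0.147)/D = (1.307523−10.634892·0.147)/28.062651 = -0.009116
w* = 0.186568·u + -0.009116·v:
  w_0 = 0.186568·1.9163 + -0.009116·7.5321 = 0.2889  (Kellogg)
  w_1 = 0.186568·1.5323 + -0.009116·13.3510 = 0.1642  (Honeywell)
  w_2 = 0.186568·3.0311 + -0.009116·25.4222 = 0.3338  (Pfizer)
  w_3 = 0.186568·1.7242 + -0.009116·15.2161 = 0.1830  (Alcoa)
  w_4 = 0.186568·0.7781 + -0.009116·15.0266 = 0.0082  (Xerox)
  w_5 = 0.186568·1.3860 + -0.009116·19.9563 = 0.0767  (Starbucks)
  w_6 = 0.186568·0.2669 + -0.009116·11.4583 = -0.0547  (Lockheed)
Σw_i=1.0000  μᵀw=0.1470
σ²=wᵀΣw=λ₁·μ_p+λ₂ = 0.186568·0.147 + -0.009116 = 0.018310 ≈ 0.0183


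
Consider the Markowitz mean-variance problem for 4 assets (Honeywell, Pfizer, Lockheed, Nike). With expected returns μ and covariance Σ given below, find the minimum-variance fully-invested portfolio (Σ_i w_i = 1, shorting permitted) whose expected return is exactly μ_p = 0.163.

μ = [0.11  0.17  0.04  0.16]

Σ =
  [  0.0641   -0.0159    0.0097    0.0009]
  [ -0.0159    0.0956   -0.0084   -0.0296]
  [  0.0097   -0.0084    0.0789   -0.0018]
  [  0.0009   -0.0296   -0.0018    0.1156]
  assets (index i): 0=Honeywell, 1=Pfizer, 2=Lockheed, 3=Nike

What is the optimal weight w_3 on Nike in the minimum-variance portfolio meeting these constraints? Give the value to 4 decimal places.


0.3471

g=Σ⁻¹μ = [2.3102  2.8661  0.5762  2.1089]
h=Σ⁻¹𝟙 = [18.1402  18.7831  12.7522  13.5174]
a=μᵀg=1.101833  b=𝟙ᵀg=7.861414  c=𝟙ᵀh=63.192872  D=ac−b²=7.826173
λ₁=(c·0.163−b)/D = (63.192872·0.163−7.861414)/7.826173 = 0.311650
λ₂=(a−b·0.163)/D = (1.101833−7.861414·0.163)/7.826173 = -0.022946
w* = 0.311650·g + -0.022946·h:
  w_0 = 0.311650·2.3102 + -0.022946·18.1402 = 0.3037  (Honeywell)
  w_1 = 0.311650·2.8661 + -0.022946·18.7831 = 0.4622  (Pfizer)
  w_2 = 0.311650·0.5762 + -0.022946·12.7522 = -0.1130  (Lockheed)
  w_3 = 0.311650·2.1089 + -0.022946·13.5174 = 0.3471  (Nike)
Σw_i=1.0000  μᵀw=0.1630
σ²=wᵀΣw=λ₁·μ_p+λ₂ = 0.311650·0.163 + -0.022946 = 0.027853 ≈ 0.0279


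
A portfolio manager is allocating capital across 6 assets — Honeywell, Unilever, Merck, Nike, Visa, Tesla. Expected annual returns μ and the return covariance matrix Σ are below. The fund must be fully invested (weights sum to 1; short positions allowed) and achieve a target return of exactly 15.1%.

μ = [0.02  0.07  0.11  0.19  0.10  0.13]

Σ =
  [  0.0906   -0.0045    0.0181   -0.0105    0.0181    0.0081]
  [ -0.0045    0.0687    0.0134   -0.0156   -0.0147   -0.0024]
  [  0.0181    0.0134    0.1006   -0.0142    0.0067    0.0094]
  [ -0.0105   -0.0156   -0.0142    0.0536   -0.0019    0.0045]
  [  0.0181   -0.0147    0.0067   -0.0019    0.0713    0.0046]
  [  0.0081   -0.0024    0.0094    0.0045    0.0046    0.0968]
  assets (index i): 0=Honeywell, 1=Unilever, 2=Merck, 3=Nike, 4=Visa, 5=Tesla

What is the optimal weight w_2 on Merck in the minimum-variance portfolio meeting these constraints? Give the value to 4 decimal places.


p=Σ⁻¹μ = [0.1787  2.2374  1.1940  4.5281  1.7641  0.9732]
q=Σ⁻¹𝟙 = [10.3720  24.2236  7.2887  29.6318  16.0256  7.2164]
a=μᵀp=1.454808  b=𝟙ᵀp=10.875583  c=𝟙ᵀq=94.758016  D=ac−b²=19.576412
λ₁=(c·0.151−b)/D = (94.758016·0.151−10.875583)/19.576412 = 0.175358
λ₂=(a−b·0.151)/D = (1.454808−10.875583·0.151)/19.576412 = -0.009573
w* = 0.175358·p + -0.009573·q:
  w_0 = 0.175358·0.1787 + -0.009573·10.3720 = -0.0680  (Honeywell)
  w_1 = 0.175358·2.2374 + -0.009573·24.2236 = 0.1605  (Unilever)
  w_2 = 0.175358·1.1940 + -0.009573·7.2887 = 0.1396  (Merck)
  w_3 = 0.175358·4.5281 + -0.009573·29.6318 = 0.5104  (Nike)
  w_4 = 0.175358·1.7641 + -0.009573·16.0256 = 0.1559  (Visa)
  w_5 = 0.175358·0.9732 + -0.009573·7.2164 = 0.1016  (Tesla)
Σw_i=1.0000  μᵀw=0.1510
σ²=wᵀΣw=λ₁·μ_p+λ₂ = 0.175358·0.151 + -0.009573 = 0.016906 ≈ 0.0169

0.1396


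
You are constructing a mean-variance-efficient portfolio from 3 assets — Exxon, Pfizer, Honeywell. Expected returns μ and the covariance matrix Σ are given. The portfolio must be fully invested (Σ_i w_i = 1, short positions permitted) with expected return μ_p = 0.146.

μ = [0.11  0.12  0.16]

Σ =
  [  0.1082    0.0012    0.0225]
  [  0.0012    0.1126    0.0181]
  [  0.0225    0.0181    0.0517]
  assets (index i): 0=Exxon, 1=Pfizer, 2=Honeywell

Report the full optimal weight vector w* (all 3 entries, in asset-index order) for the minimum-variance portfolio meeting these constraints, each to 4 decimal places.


0.1370  0.1788  0.6842

p=Σ⁻¹μ = [0.4530  0.6306  2.6769]
q=Σ⁻¹𝟙 = [6.1807  6.5043  14.3754]
a=μᵀp=0.553799  b=𝟙ᵀp=3.760453  c=𝟙ᵀq=27.060381  D=ac−b²=0.845003
λ₁=(c·0.146−b)/D = (27.060381·0.146−3.760453)/0.845003 = 0.225280
λ₂=(a−b·0.146)/D = (0.553799−3.760453·0.146)/0.845003 = 0.005648
w* = 0.225280·p + 0.005648·q:
  w_0 = 0.225280·0.4530 + 0.005648·6.1807 = 0.1370  (Exxon)
  w_1 = 0.225280·0.6306 + 0.005648·6.5043 = 0.1788  (Pfizer)
  w_2 = 0.225280·2.6769 + 0.005648·14.3754 = 0.6842  (Honeywell)
Σw_i=1.0000  μᵀw=0.1460
σ²=wᵀΣw=λ₁·μ_p+λ₂ = 0.225280·0.146 + 0.005648 = 0.038539 ≈ 0.0385


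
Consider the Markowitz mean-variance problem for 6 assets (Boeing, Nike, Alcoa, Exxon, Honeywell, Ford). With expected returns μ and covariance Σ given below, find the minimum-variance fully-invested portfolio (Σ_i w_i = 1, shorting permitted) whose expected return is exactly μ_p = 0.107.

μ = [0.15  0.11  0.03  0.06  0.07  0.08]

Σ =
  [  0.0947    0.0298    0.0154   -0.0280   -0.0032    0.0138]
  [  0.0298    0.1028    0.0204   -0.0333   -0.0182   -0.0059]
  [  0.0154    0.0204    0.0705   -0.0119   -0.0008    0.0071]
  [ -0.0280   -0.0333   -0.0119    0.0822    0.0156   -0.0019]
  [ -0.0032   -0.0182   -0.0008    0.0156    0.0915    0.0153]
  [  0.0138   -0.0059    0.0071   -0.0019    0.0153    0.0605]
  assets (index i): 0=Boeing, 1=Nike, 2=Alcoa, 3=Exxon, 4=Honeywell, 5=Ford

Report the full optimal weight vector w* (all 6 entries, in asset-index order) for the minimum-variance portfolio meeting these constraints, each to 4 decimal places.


x=Σ⁻¹μ = [1.5498  1.3630  -0.1154  1.6968  0.6313  1.0089]
y=Σ⁻¹𝟙 = [9.0435  14.1298  10.4680  21.2095  8.3281  13.1756]
a=μᵀx=0.605654  b=𝟙ᵀx=6.134425  c=𝟙ᵀy=76.354449  D=ac−b²=8.613242
λ₁=(c·0.107−b)/D = (76.354449·0.107−6.134425)/8.613242 = 0.236322
λ₂=(a−b·0.107)/D = (0.605654−6.134425·0.107)/8.613242 = -0.005890
w* = 0.236322·x + -0.005890·y:
  w_0 = 0.236322·1.5498 + -0.005890·9.0435 = 0.3130  (Boeing)
  w_1 = 0.236322·1.3630 + -0.005890·14.1298 = 0.2389  (Nike)
  w_2 = 0.236322·-0.1154 + -0.005890·10.4680 = -0.0889  (Alcoa)
  w_3 = 0.236322·1.6968 + -0.005890·21.2095 = 0.2761  (Exxon)
  w_4 = 0.236322·0.6313 + -0.005890·8.3281 = 0.1001  (Honeywell)
  w_5 = 0.236322·1.0089 + -0.005890·13.1756 = 0.1608  (Ford)
Σw_i=1.0000  μᵀw=0.1070
σ²=wᵀΣw=λ₁·μ_p+λ₂ = 0.236322·0.107 + -0.005890 = 0.019397 ≈ 0.0194

0.3130  0.2389  -0.0889  0.2761  0.1001  0.1608


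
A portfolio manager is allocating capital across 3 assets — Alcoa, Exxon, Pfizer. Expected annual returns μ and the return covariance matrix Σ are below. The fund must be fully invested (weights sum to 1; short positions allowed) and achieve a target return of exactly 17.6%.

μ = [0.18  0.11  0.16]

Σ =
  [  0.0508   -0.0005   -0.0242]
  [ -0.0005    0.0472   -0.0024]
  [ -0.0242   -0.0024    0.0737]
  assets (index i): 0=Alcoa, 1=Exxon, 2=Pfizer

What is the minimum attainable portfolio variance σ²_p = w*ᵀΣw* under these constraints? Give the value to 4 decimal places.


p=Σ⁻¹μ = [5.5043  2.5954  4.0629]
q=Σ⁻¹𝟙 = [31.6822  22.7787  24.7134]
a=μᵀp=1.926330  b=𝟙ᵀp=12.162584  c=𝟙ᵀq=79.174214  D=ac−b²=4.587179
λ₁=(c·0.176−b)/D = (79.174214·0.176−12.162584)/4.587179 = 0.386311
λ₂=(a−b·0.176)/D = (1.926330−12.162584·0.176)/4.587179 = -0.046714
w* = 0.386311·p + -0.046714·q:
  w_0 = 0.386311·5.5043 + -0.046714·31.6822 = 0.6464  (Alcoa)
  w_1 = 0.386311·2.5954 + -0.046714·22.7787 = -0.0614  (Exxon)
  w_2 = 0.386311·4.0629 + -0.046714·24.7134 = 0.4151  (Pfizer)
Σw_i=1.0000  μᵀw=0.1760
σ²=wᵀΣw=λ₁·μ_p+λ₂ = 0.386311·0.176 + -0.046714 = 0.021277 ≈ 0.0213

0.0213


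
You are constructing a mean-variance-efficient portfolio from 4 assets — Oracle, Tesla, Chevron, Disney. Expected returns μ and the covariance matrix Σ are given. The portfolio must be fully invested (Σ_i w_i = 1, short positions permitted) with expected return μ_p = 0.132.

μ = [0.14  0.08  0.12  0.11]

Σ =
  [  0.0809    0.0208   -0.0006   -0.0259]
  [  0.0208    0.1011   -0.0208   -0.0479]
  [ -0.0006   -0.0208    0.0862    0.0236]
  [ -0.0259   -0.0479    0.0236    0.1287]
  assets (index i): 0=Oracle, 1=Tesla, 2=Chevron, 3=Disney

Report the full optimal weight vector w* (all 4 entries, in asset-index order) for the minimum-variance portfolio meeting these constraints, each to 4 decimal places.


0.6055  -0.0471  0.2422  0.1994

x=Σ⁻¹μ = [1.8637  1.3944  1.3295  1.5049]
y=Σ⁻¹𝟙 = [12.8007  16.4569  11.7410  14.3181]
a=μᵀx=0.697556  b=𝟙ᵀx=6.092569  c=𝟙ᵀy=55.316766  D=ac−b²=1.467121
λ₁=(c·0.132−b)/D = (55.316766·0.132−6.092569)/1.467121 = 0.824229
λ₂=(a−b·0.132)/D = (0.697556−6.092569·0.132)/1.467121 = -0.072703
w* = 0.824229·x + -0.072703·y:
  w_0 = 0.824229·1.8637 + -0.072703·12.8007 = 0.6055  (Oracle)
  w_1 = 0.824229·1.3944 + -0.072703·16.4569 = -0.0471  (Tesla)
  w_2 = 0.824229·1.3295 + -0.072703·11.7410 = 0.2422  (Chevron)
  w_3 = 0.824229·1.5049 + -0.072703·14.3181 = 0.1994  (Disney)
Σw_i=1.0000  μᵀw=0.1320
σ²=wᵀΣw=λ₁·μ_p+λ₂ = 0.824229·0.132 + -0.072703 = 0.036096 ≈ 0.0361


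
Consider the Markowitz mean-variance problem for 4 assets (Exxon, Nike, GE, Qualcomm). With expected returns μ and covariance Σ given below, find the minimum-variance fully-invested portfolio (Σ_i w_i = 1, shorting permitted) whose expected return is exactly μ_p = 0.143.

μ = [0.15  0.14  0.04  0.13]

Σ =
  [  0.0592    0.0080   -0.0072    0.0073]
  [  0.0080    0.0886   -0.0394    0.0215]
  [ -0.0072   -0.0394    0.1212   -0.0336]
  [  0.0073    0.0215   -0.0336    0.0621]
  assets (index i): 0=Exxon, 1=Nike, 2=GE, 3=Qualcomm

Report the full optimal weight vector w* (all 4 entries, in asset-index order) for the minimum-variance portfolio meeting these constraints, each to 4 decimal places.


x=Σ⁻¹μ = [2.2504  1.5527  1.5605  2.1356]
y=Σ⁻¹𝟙 = [14.9150  13.5816  19.0901  19.9765]
a=μᵀx=0.894987  b=𝟙ᵀx=7.499226  c=𝟙ᵀy=67.563194  D=ac−b²=4.229812
λ₁=(c·0.143−b)/D = (67.563194·0.143−7.499226)/4.229812 = 0.511207
λ₂=(a−b·0.143)/D = (0.894987−7.499226·0.143)/4.229812 = -0.041941
w* = 0.511207·x + -0.041941·y:
  w_0 = 0.511207·2.2504 + -0.041941·14.9150 = 0.5249  (Exxon)
  w_1 = 0.511207·1.5527 + -0.041941·13.5816 = 0.2241  (Nike)
  w_2 = 0.511207·1.5605 + -0.041941·19.0901 = -0.0029  (GE)
  w_3 = 0.511207·2.1356 + -0.041941·19.9765 = 0.2539  (Qualcomm)
Σw_i=1.0000  μᵀw=0.1430
σ²=wᵀΣw=λ₁·μ_p+λ₂ = 0.511207·0.143 + -0.041941 = 0.031162 ≈ 0.0312

0.5249  0.2241  -0.0029  0.2539


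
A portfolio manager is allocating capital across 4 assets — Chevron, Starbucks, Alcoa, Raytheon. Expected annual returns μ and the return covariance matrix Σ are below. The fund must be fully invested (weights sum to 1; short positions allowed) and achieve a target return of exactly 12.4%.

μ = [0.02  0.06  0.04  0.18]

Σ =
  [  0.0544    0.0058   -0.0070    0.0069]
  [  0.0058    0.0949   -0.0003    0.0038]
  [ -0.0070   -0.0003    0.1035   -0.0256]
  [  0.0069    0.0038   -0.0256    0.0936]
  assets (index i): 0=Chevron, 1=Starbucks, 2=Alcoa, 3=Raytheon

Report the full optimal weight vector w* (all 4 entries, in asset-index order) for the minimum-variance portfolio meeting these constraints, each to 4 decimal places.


g=Σ⁻¹μ = [0.1577  0.5397  0.9289  2.1436]
h=Σ⁻¹𝟙 = [17.6010  8.9909  14.0609  12.8669]
a=μᵀg=0.458541  b=𝟙ᵀg=3.769958  c=𝟙ᵀh=53.519746  D=ac−b²=10.328431
λ₁=(c·0.124−b)/D = (53.519746·0.124−3.769958)/10.328431 = 0.277534
λ₂=(a−b·0.124)/D = (0.458541−3.769958·0.124)/10.328431 = -0.000865
w* = 0.277534·g + -0.000865·h:
  w_0 = 0.277534·0.1577 + -0.000865·17.6010 = 0.0286  (Chevron)
  w_1 = 0.277534·0.5397 + -0.000865·8.9909 = 0.1420  (Starbucks)
  w_2 = 0.277534·0.9289 + -0.000865·14.0609 = 0.2456  (Alcoa)
  w_3 = 0.277534·2.1436 + -0.000865·12.8669 = 0.5838  (Raytheon)
Σw_i=1.0000  μᵀw=0.1240
σ²=wᵀΣw=λ₁·μ_p+λ₂ = 0.277534·0.124 + -0.000865 = 0.033549 ≈ 0.0335

0.0286  0.1420  0.2456  0.5838


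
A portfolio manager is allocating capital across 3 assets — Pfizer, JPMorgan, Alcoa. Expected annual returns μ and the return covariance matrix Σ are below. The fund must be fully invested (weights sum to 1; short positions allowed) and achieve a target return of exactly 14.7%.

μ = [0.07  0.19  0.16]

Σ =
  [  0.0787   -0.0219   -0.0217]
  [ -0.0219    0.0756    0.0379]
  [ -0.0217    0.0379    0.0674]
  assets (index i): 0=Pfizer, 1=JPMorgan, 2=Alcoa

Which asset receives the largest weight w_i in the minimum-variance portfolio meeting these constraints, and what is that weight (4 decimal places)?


p=Σ⁻¹μ = [1.9917  2.1984  1.7790]
q=Σ⁻¹𝟙 = [20.0075  11.6363  14.7351]
a=μᵀp=0.841742  b=𝟙ᵀp=5.969032  c=𝟙ᵀq=46.378842  D=ac−b²=3.409667
λ₁=(c·0.147−b)/D = (46.378842·0.147−5.969032)/3.409667 = 0.248897
λ₂=(a−b·0.147)/D = (0.841742−5.969032·0.147)/3.409667 = -0.010472
w* = 0.248897·p + -0.010472·q:
  w_0 = 0.248897·1.9917 + -0.010472·20.0075 = 0.2862  (Pfizer)
  w_1 = 0.248897·2.1984 + -0.010472·11.6363 = 0.4253  (JPMorgan)
  w_2 = 0.248897·1.7790 + -0.010472·14.7351 = 0.2885  (Alcoa)
Σw_i=1.0000  μᵀw=0.1470
σ²=wᵀΣw=λ₁·μ_p+λ₂ = 0.248897·0.147 + -0.010472 = 0.026116 ≈ 0.0261

JPMorgan (0.4253)


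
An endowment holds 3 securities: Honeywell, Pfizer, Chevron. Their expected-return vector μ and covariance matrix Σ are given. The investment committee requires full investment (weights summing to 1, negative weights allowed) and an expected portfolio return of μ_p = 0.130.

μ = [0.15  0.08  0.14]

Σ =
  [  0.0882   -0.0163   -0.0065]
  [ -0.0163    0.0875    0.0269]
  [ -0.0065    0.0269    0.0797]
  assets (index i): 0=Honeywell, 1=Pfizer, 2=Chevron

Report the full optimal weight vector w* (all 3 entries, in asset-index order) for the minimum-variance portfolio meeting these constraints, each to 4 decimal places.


0.4269  0.2378  0.3353

u=Σ⁻¹μ = [1.9653  0.7711  1.6566]
v=Σ⁻¹𝟙 = [14.1042  10.9848  9.9898]
a=μᵀu=0.588404  b=𝟙ᵀu=4.392978  c=𝟙ᵀv=35.078759  D=ac−b²=1.342216
λ₁=(c·0.130−b)/D = (35.078759·0.130−4.392978)/1.342216 = 0.124615
λ₂=(a−b·0.130)/D = (0.588404−4.392978·0.130)/1.342216 = 0.012901
w* = 0.124615·u + 0.012901·v:
  w_0 = 0.124615·1.9653 + 0.012901·14.1042 = 0.4269  (Honeywell)
  w_1 = 0.124615·0.7711 + 0.012901·10.9848 = 0.2378  (Pfizer)
  w_2 = 0.124615·1.6566 + 0.012901·9.9898 = 0.3353  (Chevron)
Σw_i=1.0000  μᵀw=0.1300
σ²=wᵀΣw=λ₁·μ_p+λ₂ = 0.124615·0.130 + 0.012901 = 0.029101 ≈ 0.0291


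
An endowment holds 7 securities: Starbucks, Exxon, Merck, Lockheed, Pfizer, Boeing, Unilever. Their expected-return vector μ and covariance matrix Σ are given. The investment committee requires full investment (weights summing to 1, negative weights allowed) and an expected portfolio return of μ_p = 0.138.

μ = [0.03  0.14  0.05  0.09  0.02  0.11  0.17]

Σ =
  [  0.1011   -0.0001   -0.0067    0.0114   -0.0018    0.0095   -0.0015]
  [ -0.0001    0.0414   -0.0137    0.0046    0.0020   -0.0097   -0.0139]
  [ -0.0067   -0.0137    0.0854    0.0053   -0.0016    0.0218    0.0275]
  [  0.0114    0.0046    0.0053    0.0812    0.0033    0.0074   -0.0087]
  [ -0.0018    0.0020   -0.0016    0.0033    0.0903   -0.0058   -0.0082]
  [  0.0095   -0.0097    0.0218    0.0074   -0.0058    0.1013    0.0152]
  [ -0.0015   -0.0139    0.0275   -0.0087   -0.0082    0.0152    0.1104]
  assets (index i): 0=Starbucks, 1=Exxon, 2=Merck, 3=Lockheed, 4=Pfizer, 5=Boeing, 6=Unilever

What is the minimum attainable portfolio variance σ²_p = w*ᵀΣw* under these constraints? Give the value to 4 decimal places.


p=Σ⁻¹μ = [0.1539  4.2780  0.3327  0.9199  0.3478  1.0698  1.9487]
q=Σ⁻¹𝟙 = [9.3850  32.0503  11.8005  8.3480  11.9424  7.9854  10.7268]
a=μᵀp=1.158882  b=𝟙ᵀp=9.050734  c=𝟙ᵀq=92.238427  D=ac−b²=24.977681
λ₁=(c·0.138−b)/D = (92.238427·0.138−9.050734)/24.977681 = 0.147258
λ₂=(a−b·0.138)/D = (1.158882−9.050734·0.138)/24.977681 = -0.003608
w* = 0.147258·p + -0.003608·q:
  w_0 = 0.147258·0.1539 + -0.003608·9.3850 = -0.0112  (Starbucks)
  w_1 = 0.147258·4.2780 + -0.003608·32.0503 = 0.5143  (Exxon)
  w_2 = 0.147258·0.3327 + -0.003608·11.8005 = 0.0064  (Merck)
  w_3 = 0.147258·0.9199 + -0.003608·8.3480 = 0.1053  (Lockheed)
  w_4 = 0.147258·0.3478 + -0.003608·11.9424 = 0.0081  (Pfizer)
  w_5 = 0.147258·1.0698 + -0.003608·7.9854 = 0.1287  (Boeing)
  w_6 = 0.147258·1.9487 + -0.003608·10.7268 = 0.2483  (Unilever)
Σw_i=1.0000  μᵀw=0.1380
σ²=wᵀΣw=λ₁·μ_p+λ₂ = 0.147258·0.138 + -0.003608 = 0.016714 ≈ 0.0167

0.0167


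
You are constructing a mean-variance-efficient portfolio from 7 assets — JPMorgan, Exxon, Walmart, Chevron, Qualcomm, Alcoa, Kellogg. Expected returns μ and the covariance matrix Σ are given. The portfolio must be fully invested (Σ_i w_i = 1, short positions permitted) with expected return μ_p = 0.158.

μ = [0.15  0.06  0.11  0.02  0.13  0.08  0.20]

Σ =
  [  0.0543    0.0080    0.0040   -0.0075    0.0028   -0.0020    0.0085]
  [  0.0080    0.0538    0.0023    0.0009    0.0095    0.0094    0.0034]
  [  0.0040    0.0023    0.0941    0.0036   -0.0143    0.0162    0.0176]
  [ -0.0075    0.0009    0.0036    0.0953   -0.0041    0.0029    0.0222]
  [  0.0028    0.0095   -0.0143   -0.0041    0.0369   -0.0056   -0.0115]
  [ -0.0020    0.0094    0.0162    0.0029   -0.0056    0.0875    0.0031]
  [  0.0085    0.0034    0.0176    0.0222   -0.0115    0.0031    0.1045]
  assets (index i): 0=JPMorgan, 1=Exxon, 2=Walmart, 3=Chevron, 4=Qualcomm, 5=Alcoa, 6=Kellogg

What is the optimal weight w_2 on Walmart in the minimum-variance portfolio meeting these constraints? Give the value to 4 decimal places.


0.1139

p=Σ⁻¹μ = [2.2135  -0.4070  1.2514  0.0435  4.7313  1.0068  2.0179]
q=Σ⁻¹𝟙 = [15.4785  7.4431  11.3050  10.6406  33.4204  10.4183  7.2725]
a=μᵀp=1.545316  b=𝟙ᵀp=10.857347  c=𝟙ᵀq=95.978538  D=ac−b²=30.435154
λ₁=(c·0.158−b)/D = (95.978538·0.158−10.857347)/30.435154 = 0.141523
λ₂=(a−b·0.158)/D = (1.545316−10.857347·0.158)/30.435154 = -0.005590
w* = 0.141523·p + -0.005590·q:
  w_0 = 0.141523·2.2135 + -0.005590·15.4785 = 0.2267  (JPMorgan)
  w_1 = 0.141523·-0.4070 + -0.005590·7.4431 = -0.0992  (Exxon)
  w_2 = 0.141523·1.2514 + -0.005590·11.3050 = 0.1139  (Walmart)
  w_3 = 0.141523·0.0435 + -0.005590·10.6406 = -0.0533  (Chevron)
  w_4 = 0.141523·4.7313 + -0.005590·33.4204 = 0.4828  (Qualcomm)
  w_5 = 0.141523·1.0068 + -0.005590·10.4183 = 0.0842  (Alcoa)
  w_6 = 0.141523·2.0179 + -0.005590·7.2725 = 0.2449  (Kellogg)
Σw_i=1.0000  μᵀw=0.1580
σ²=wᵀΣw=λ₁·μ_p+λ₂ = 0.141523·0.158 + -0.005590 = 0.016770 ≈ 0.0168


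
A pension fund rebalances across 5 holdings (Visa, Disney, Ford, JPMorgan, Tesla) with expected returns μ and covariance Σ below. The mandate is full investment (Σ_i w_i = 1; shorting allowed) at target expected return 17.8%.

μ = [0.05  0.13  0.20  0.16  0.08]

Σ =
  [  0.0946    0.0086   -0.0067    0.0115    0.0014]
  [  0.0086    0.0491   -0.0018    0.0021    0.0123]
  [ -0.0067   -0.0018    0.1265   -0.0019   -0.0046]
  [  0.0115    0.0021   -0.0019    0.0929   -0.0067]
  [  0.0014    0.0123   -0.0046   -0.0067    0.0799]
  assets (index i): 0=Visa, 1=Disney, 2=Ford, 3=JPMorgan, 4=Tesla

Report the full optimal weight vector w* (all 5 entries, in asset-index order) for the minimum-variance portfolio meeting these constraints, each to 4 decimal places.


p=Σ⁻¹μ = [0.2070  2.3797  1.6838  1.7404  0.8742]
q=Σ⁻¹𝟙 = [8.3385  15.9648  9.1410  10.3737  11.3080]
a=μᵀp=1.004856  b=𝟙ᵀp=6.884962  c=𝟙ᵀq=55.125874  D=ac−b²=7.990847
λ₁=(c·0.178−b)/D = (55.125874·0.178−6.884962)/7.990847 = 0.366350
λ₂=(a−b·0.178)/D = (1.004856−6.884962·0.178)/7.990847 = -0.027615
w* = 0.366350·p + -0.027615·q:
  w_0 = 0.366350·0.2070 + -0.027615·8.3385 = -0.1544  (Visa)
  w_1 = 0.366350·2.3797 + -0.027615·15.9648 = 0.4309  (Disney)
  w_2 = 0.366350·1.6838 + -0.027615·9.1410 = 0.3644  (Ford)
  w_3 = 0.366350·1.7404 + -0.027615·10.3737 = 0.3511  (JPMorgan)
  w_4 = 0.366350·0.8742 + -0.027615·11.3080 = 0.0080  (Tesla)
Σw_i=1.0000  μᵀw=0.1780
σ²=wᵀΣw=λ₁·μ_p+λ₂ = 0.366350·0.178 + -0.027615 = 0.037595 ≈ 0.0376

-0.1544  0.4309  0.3644  0.3511  0.0080


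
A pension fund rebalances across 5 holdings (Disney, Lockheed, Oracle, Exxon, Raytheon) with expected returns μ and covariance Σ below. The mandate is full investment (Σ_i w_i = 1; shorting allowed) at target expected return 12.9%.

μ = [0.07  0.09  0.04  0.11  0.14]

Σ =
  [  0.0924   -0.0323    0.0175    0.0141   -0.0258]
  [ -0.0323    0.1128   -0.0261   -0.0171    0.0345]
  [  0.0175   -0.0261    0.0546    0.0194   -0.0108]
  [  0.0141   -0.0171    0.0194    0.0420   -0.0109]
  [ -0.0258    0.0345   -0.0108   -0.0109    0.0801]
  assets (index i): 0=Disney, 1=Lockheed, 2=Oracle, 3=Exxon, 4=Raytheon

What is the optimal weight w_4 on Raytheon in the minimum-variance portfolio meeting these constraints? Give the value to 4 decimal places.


x=Σ⁻¹μ = [1.2026  0.9881  0.1395  3.1116  2.1518]
y=Σ⁻¹𝟙 = [14.0756  15.2127  16.4446  21.7414  15.6417]
a=μᵀx=0.822220  b=𝟙ᵀx=7.593606  c=𝟙ᵀy=83.115947  D=ac−b²=10.676771
λ₁=(c·0.129−b)/D = (83.115947·0.129−7.593606)/10.676771 = 0.293005
λ₂=(a−b·0.129)/D = (0.822220−7.593606·0.129)/10.676771 = -0.014738
w* = 0.293005·x + -0.014738·y:
  w_0 = 0.293005·1.2026 + -0.014738·14.0756 = 0.1449  (Disney)
  w_1 = 0.293005·0.9881 + -0.014738·15.2127 = 0.0653  (Lockheed)
  w_2 = 0.293005·0.1395 + -0.014738·16.4446 = -0.2015  (Oracle)
  w_3 = 0.293005·3.1116 + -0.014738·21.7414 = 0.5913  (Exxon)
  w_4 = 0.293005·2.1518 + -0.014738·15.6417 = 0.4000  (Raytheon)
Σw_i=1.0000  μᵀw=0.1290
σ²=wᵀΣw=λ₁·μ_p+λ₂ = 0.293005·0.129 + -0.014738 = 0.023060 ≈ 0.0231

0.4000


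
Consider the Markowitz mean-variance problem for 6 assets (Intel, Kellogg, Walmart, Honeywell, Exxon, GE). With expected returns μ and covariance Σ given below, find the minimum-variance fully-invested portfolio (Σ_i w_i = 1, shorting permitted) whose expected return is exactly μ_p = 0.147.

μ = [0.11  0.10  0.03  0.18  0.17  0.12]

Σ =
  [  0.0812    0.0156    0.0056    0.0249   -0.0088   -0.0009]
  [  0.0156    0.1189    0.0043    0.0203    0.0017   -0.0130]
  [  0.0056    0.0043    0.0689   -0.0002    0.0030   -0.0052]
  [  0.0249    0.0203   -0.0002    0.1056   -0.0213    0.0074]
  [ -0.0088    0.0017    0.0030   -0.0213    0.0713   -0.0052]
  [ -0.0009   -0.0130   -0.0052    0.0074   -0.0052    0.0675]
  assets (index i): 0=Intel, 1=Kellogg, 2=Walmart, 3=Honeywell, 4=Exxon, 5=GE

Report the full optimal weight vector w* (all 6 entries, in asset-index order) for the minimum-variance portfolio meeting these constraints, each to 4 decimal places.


u=Σ⁻¹μ = [1.0221  0.5458  0.3332  1.8638  3.1834  1.9631]
v=Σ⁻¹𝟙 = [9.6547  6.9101  13.8733  8.3234  18.2558  17.8370]
a=μᵀu=1.289230  b=𝟙ᵀu=8.911361  c=𝟙ᵀv=74.854295  D=ac−b²=17.092044
λ₁=(c·0.147−b)/D = (74.854295·0.147−8.911361)/17.092044 = 0.122409
λ₂=(a−b·0.147)/D = (1.289230−8.911361·0.147)/17.092044 = -0.001213
w* = 0.122409·u + -0.001213·v:
  w_0 = 0.122409·1.0221 + -0.001213·9.6547 = 0.1134  (Intel)
  w_1 = 0.122409·0.5458 + -0.001213·6.9101 = 0.0584  (Kellogg)
  w_2 = 0.122409·0.3332 + -0.001213·13.8733 = 0.0240  (Walmart)
  w_3 = 0.122409·1.8638 + -0.001213·8.3234 = 0.2180  (Honeywell)
  w_4 = 0.122409·3.1834 + -0.001213·18.2558 = 0.3675  (Exxon)
  w_5 = 0.122409·1.9631 + -0.001213·17.8370 = 0.2187  (GE)
Σw_i=1.0000  μᵀw=0.1470
σ²=wᵀΣw=λ₁·μ_p+λ₂ = 0.122409·0.147 + -0.001213 = 0.016781 ≈ 0.0168

0.1134  0.0584  0.0240  0.2180  0.3675  0.2187


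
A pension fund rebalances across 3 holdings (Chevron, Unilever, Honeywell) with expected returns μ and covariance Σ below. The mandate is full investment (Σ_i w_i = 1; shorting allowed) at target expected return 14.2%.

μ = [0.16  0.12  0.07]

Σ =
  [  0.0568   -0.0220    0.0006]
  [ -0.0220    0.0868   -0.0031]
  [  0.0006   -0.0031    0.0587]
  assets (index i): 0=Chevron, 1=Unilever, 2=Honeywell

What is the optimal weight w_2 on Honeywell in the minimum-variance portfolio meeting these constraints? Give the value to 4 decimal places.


g=Σ⁻¹μ = [3.7219  2.3715  1.2797]
h=Σ⁻¹𝟙 = [24.5345  18.3733  17.7553]
a=μᵀg=0.969674  b=𝟙ᵀg=7.373182  c=𝟙ᵀh=60.663066  D=ac−b²=4.459594
λ₁=(c·0.142−b)/D = (60.663066·0.142−7.373182)/4.459594 = 0.278270
λ₂=(a−b·0.142)/D = (0.969674−7.373182·0.142)/4.459594 = -0.017337
w* = 0.278270·g + -0.017337·h:
  w_0 = 0.278270·3.7219 + -0.017337·24.5345 = 0.6103  (Chevron)
  w_1 = 0.278270·2.3715 + -0.017337·18.3733 = 0.3414  (Unilever)
  w_2 = 0.278270·1.2797 + -0.017337·17.7553 = 0.0483  (Honeywell)
Σw_i=1.0000  μᵀw=0.1420
σ²=wᵀΣw=λ₁·μ_p+λ₂ = 0.278270·0.142 + -0.017337 = 0.022177 ≈ 0.0222

0.0483


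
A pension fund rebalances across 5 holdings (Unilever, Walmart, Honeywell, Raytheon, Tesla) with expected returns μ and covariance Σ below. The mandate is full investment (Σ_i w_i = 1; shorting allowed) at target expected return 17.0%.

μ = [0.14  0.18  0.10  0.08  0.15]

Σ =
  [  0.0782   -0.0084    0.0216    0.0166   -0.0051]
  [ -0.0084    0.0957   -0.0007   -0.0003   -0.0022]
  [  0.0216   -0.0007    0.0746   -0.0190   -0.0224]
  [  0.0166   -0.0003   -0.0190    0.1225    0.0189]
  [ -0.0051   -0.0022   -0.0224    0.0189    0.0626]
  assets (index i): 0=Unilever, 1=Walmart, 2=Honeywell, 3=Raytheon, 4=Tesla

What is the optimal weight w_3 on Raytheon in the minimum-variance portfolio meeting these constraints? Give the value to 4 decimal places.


-0.1704

x=Σ⁻¹μ = [1.6505  2.1144  1.9080  0.2342  3.2170]
y=Σ⁻¹𝟙 = [8.7795  11.8875  19.2625  6.5946  22.0091]
a=μᵀx=1.303742  b=𝟙ᵀx=9.124069  c=𝟙ᵀy=68.533276  D=ac−b²=6.101057
λ₁=(c·0.170−b)/D = (68.533276·0.170−9.124069)/6.101057 = 0.414123
λ₂=(a−b·0.170)/D = (1.303742−9.124069·0.170)/6.101057 = -0.040542
w* = 0.414123·x + -0.040542·y:
  w_0 = 0.414123·1.6505 + -0.040542·8.7795 = 0.3276  (Unilever)
  w_1 = 0.414123·2.1144 + -0.040542·11.8875 = 0.3937  (Walmart)
  w_2 = 0.414123·1.9080 + -0.040542·19.2625 = 0.0092  (Honeywell)
  w_3 = 0.414123·0.2342 + -0.040542·6.5946 = -0.1704  (Raytheon)
  w_4 = 0.414123·3.2170 + -0.040542·22.0091 = 0.4399  (Tesla)
Σw_i=1.0000  μᵀw=0.1700
σ²=wᵀΣw=λ₁·μ_p+λ₂ = 0.414123·0.170 + -0.040542 = 0.029859 ≈ 0.0299


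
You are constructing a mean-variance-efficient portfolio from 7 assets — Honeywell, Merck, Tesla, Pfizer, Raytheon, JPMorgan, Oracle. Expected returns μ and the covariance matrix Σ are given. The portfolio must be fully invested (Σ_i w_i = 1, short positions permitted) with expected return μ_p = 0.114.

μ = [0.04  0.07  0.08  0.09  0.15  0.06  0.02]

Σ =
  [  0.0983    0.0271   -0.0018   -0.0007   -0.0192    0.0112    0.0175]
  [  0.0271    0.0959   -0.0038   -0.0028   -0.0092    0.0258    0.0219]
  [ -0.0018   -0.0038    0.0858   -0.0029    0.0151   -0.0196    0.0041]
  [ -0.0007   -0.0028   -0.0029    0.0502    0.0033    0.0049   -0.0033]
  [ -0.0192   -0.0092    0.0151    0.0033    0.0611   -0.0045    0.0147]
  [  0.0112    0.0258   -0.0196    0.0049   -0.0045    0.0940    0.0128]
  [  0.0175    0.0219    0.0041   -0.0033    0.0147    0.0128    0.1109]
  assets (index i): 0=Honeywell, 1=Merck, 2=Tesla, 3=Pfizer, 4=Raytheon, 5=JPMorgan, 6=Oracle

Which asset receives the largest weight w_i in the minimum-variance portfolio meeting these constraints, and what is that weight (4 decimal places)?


Raytheon (0.4608)

x=Σ⁻¹μ = [0.7623  0.8076  0.7200  1.6207  2.7159  0.5904  -0.5060]
y=Σ⁻¹𝟙 = [10.2815  6.9799  11.9062  19.3175  16.6657  9.3816  2.8591]
a=μᵀx=0.723169  b=𝟙ᵀx=6.710861  c=𝟙ᵀy=77.391549  D=ac−b²=10.931545
λ₁=(c·0.114−b)/D = (77.391549·0.114−6.710861)/10.931545 = 0.193182
λ₂=(a−b·0.114)/D = (0.723169−6.710861·0.114)/10.931545 = -0.003830
w* = 0.193182·x + -0.003830·y:
  w_0 = 0.193182·0.7623 + -0.003830·10.2815 = 0.1079  (Honeywell)
  w_1 = 0.193182·0.8076 + -0.003830·6.9799 = 0.1293  (Merck)
  w_2 = 0.193182·0.7200 + -0.003830·11.9062 = 0.0935  (Tesla)
  w_3 = 0.193182·1.6207 + -0.003830·19.3175 = 0.2391  (Pfizer)
  w_4 = 0.193182·2.7159 + -0.003830·16.6657 = 0.4608  (Raytheon)
  w_5 = 0.193182·0.5904 + -0.003830·9.3816 = 0.0781  (JPMorgan)
  w_6 = 0.193182·-0.5060 + -0.003830·2.8591 = -0.1087  (Oracle)
Σw_i=1.0000  μᵀw=0.1140
σ²=wᵀΣw=λ₁·μ_p+λ₂ = 0.193182·0.114 + -0.003830 = 0.018193 ≈ 0.0182


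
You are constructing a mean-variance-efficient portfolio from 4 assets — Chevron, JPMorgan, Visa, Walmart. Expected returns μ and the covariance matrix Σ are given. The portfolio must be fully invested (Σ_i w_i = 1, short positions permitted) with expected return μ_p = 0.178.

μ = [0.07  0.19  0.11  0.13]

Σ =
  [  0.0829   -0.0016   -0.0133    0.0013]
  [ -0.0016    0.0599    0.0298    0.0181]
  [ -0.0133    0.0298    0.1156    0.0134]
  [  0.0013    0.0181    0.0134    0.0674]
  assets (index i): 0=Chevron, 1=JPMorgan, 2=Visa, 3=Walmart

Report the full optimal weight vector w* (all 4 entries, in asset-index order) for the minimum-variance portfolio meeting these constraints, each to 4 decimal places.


0.0449  0.8239  -0.0628  0.1940

u=Σ⁻¹μ = [0.9146  2.7465  0.2178  1.1303]
v=Σ⁻¹𝟙 = [13.0952  10.8232  6.1553  10.4539]
a=μᵀu=0.756750  b=𝟙ᵀu=5.009163  c=𝟙ᵀv=40.527621  D=ac−b²=5.577576
λ₁=(c·0.178−b)/D = (40.527621·0.178−5.009163)/5.577576 = 0.395289
λ₂=(a−b·0.178)/D = (0.756750−5.009163·0.178)/5.577576 = -0.024183
w* = 0.395289·u + -0.024183·v:
  w_0 = 0.395289·0.9146 + -0.024183·13.0952 = 0.0449  (Chevron)
  w_1 = 0.395289·2.7465 + -0.024183·10.8232 = 0.8239  (JPMorgan)
  w_2 = 0.395289·0.2178 + -0.024183·6.1553 = -0.0628  (Visa)
  w_3 = 0.395289·1.1303 + -0.024183·10.4539 = 0.1940  (Walmart)
Σw_i=1.0000  μᵀw=0.1780
σ²=wᵀΣw=λ₁·μ_p+λ₂ = 0.395289·0.178 + -0.024183 = 0.046179 ≈ 0.0462


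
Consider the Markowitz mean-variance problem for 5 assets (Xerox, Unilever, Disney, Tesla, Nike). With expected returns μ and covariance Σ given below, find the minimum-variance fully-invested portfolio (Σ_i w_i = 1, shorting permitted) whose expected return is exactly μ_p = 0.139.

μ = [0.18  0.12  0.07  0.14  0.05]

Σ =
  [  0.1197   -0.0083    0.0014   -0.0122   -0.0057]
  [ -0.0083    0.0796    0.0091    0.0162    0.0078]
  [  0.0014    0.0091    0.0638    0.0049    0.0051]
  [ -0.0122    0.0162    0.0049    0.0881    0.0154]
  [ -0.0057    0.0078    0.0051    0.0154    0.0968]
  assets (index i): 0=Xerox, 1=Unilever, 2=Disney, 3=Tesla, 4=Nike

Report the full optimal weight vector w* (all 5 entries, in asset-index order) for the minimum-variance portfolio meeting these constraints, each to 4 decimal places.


x=Σ⁻¹μ = [1.7490  1.2737  0.7419  1.5144  0.2369]
y=Σ⁻¹𝟙 = [10.1575  9.5654  12.7596  8.8775  8.0733]
a=μᵀx=0.743463  b=𝟙ᵀx=5.515892  c=𝟙ᵀy=49.433363  D=ac−b²=6.326792
λ₁=(c·0.139−b)/D = (49.433363·0.139−5.515892)/6.326792 = 0.214223
λ₂=(a−b·0.139)/D = (0.743463−5.515892·0.139)/6.326792 = -0.003674
w* = 0.214223·x + -0.003674·y:
  w_0 = 0.214223·1.7490 + -0.003674·10.1575 = 0.3374  (Xerox)
  w_1 = 0.214223·1.2737 + -0.003674·9.5654 = 0.2377  (Unilever)
  w_2 = 0.214223·0.7419 + -0.003674·12.7596 = 0.1120  (Disney)
  w_3 = 0.214223·1.5144 + -0.003674·8.8775 = 0.2918  (Tesla)
  w_4 = 0.214223·0.2369 + -0.003674·8.0733 = 0.0211  (Nike)
Σw_i=1.0000  μᵀw=0.1390
σ²=wᵀΣw=λ₁·μ_p+λ₂ = 0.214223·0.139 + -0.003674 = 0.026103 ≈ 0.0261

0.3374  0.2377  0.1120  0.2918  0.0211


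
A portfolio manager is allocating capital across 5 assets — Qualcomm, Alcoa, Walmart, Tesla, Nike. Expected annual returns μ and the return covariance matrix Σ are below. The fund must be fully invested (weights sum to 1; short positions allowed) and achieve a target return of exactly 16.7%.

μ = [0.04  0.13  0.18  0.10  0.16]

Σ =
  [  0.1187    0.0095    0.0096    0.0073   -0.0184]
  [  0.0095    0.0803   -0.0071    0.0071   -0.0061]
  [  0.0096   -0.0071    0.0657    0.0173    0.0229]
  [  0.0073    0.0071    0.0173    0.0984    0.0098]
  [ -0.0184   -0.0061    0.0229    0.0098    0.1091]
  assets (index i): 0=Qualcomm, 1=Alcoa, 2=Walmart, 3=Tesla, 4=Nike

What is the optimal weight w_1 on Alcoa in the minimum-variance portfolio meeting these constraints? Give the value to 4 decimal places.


u=Σ⁻¹μ = [0.1286  1.8721  2.4716  0.3331  1.0442]
v=Σ⁻¹𝟙 = [7.4354  12.6555  11.0565  5.9299  8.2741]
a=μᵀu=0.893787  b=𝟙ᵀu=5.849638  c=𝟙ᵀv=45.351378  D=ac−b²=6.316195
λ₁=(c·0.167−b)/D = (45.351378·0.167−5.849638)/6.316195 = 0.272956
λ₂=(a−b·0.167)/D = (0.893787−5.849638·0.167)/6.316195 = -0.013157
w* = 0.272956·u + -0.013157·v:
  w_0 = 0.272956·0.1286 + -0.013157·7.4354 = -0.0627  (Qualcomm)
  w_1 = 0.272956·1.8721 + -0.013157·12.6555 = 0.3445  (Alcoa)
  w_2 = 0.272956·2.4716 + -0.013157·11.0565 = 0.5292  (Walmart)
  w_3 = 0.272956·0.3331 + -0.013157·5.9299 = 0.0129  (Tesla)
  w_4 = 0.272956·1.0442 + -0.013157·8.2741 = 0.1762  (Nike)
Σw_i=1.0000  μᵀw=0.1670
σ²=wᵀΣw=λ₁·μ_p+λ₂ = 0.272956·0.167 + -0.013157 = 0.032427 ≈ 0.0324

0.3445
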